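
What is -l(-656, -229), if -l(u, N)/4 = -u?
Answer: 2624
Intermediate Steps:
l(u, N) = 4*u (l(u, N) = -(-4)*u = 4*u)
-l(-656, -229) = -4*(-656) = -1*(-2624) = 2624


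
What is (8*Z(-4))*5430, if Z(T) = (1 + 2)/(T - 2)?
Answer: -21720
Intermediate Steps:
Z(T) = 3/(-2 + T)
(8*Z(-4))*5430 = (8*(3/(-2 - 4)))*5430 = (8*(3/(-6)))*5430 = (8*(3*(-⅙)))*5430 = (8*(-½))*5430 = -4*5430 = -21720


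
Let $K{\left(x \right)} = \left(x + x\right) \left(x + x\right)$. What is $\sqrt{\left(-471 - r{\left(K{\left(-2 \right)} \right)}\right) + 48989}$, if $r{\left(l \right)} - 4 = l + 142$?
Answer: $2 \sqrt{12089} \approx 219.9$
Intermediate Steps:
$K{\left(x \right)} = 4 x^{2}$ ($K{\left(x \right)} = 2 x 2 x = 4 x^{2}$)
$r{\left(l \right)} = 146 + l$ ($r{\left(l \right)} = 4 + \left(l + 142\right) = 4 + \left(142 + l\right) = 146 + l$)
$\sqrt{\left(-471 - r{\left(K{\left(-2 \right)} \right)}\right) + 48989} = \sqrt{\left(-471 - \left(146 + 4 \left(-2\right)^{2}\right)\right) + 48989} = \sqrt{\left(-471 - \left(146 + 4 \cdot 4\right)\right) + 48989} = \sqrt{\left(-471 - \left(146 + 16\right)\right) + 48989} = \sqrt{\left(-471 - 162\right) + 48989} = \sqrt{-633 + 48989} = \sqrt{48356} = 2 \sqrt{12089}$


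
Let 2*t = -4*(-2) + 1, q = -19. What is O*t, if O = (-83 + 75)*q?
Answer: 684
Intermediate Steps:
t = 9/2 (t = (-4*(-2) + 1)/2 = (8 + 1)/2 = (½)*9 = 9/2 ≈ 4.5000)
O = 152 (O = (-83 + 75)*(-19) = -8*(-19) = 152)
O*t = 152*(9/2) = 684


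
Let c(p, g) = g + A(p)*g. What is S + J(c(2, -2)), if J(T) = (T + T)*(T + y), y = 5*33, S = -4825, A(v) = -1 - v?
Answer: -3473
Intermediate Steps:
c(p, g) = g + g*(-1 - p) (c(p, g) = g + (-1 - p)*g = g + g*(-1 - p))
y = 165
J(T) = 2*T*(165 + T) (J(T) = (T + T)*(T + 165) = (2*T)*(165 + T) = 2*T*(165 + T))
S + J(c(2, -2)) = -4825 + 2*(-1*(-2)*2)*(165 - 1*(-2)*2) = -4825 + 2*4*(165 + 4) = -4825 + 2*4*169 = -4825 + 1352 = -3473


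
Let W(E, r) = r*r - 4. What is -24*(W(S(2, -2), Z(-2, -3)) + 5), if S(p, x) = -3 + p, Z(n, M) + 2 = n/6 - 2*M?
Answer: -1040/3 ≈ -346.67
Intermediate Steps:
Z(n, M) = -2 - 2*M + n/6 (Z(n, M) = -2 + (n/6 - 2*M) = -2 + (-2*M + n/6) = -2 - 2*M + n/6)
W(E, r) = -4 + r² (W(E, r) = r² - 4 = -4 + r²)
-24*(W(S(2, -2), Z(-2, -3)) + 5) = -24*((-4 + (-2 - 2*(-3) + (⅙)*(-2))²) + 5) = -24*((-4 + (-2 + 6 - ⅓)²) + 5) = -24*((-4 + (11/3)²) + 5) = -24*((-4 + 121/9) + 5) = -24*(85/9 + 5) = -24*130/9 = -1040/3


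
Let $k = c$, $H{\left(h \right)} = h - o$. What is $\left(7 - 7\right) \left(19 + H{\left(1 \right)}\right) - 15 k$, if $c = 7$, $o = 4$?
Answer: $-105$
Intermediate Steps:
$H{\left(h \right)} = -4 + h$ ($H{\left(h \right)} = h - 4 = -4 + h$)
$k = 7$
$\left(7 - 7\right) \left(19 + H{\left(1 \right)}\right) - 15 k = \left(7 - 7\right) \left(19 + \left(-4 + 1\right)\right) - 105 = 0 \left(19 - 3\right) - 105 = 0 \cdot 16 - 105 = 0 - 105 = -105$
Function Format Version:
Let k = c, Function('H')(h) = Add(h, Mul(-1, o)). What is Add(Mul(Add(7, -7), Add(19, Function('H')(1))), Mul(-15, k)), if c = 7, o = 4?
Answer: -105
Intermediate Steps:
Function('H')(h) = Add(-4, h) (Function('H')(h) = Add(h, Mul(-1, 4)) = Add(h, -4) = Add(-4, h))
k = 7
Add(Mul(Add(7, -7), Add(19, Function('H')(1))), Mul(-15, k)) = Add(Mul(Add(7, -7), Add(19, Add(-4, 1))), Mul(-15, 7)) = Add(Mul(0, Add(19, -3)), -105) = Add(Mul(0, 16), -105) = Add(0, -105) = -105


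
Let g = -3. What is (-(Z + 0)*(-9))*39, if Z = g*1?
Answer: -1053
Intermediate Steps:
Z = -3 (Z = -3*1 = -3)
(-(Z + 0)*(-9))*39 = (-(-3 + 0)*(-9))*39 = (-1*(-3)*(-9))*39 = (3*(-9))*39 = -27*39 = -1053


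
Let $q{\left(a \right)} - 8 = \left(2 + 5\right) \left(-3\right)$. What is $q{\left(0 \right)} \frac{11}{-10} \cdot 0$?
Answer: $0$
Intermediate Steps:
$q{\left(a \right)} = -13$ ($q{\left(a \right)} = 8 + \left(2 + 5\right) \left(-3\right) = 8 + 7 \left(-3\right) = 8 - 21 = -13$)
$q{\left(0 \right)} \frac{11}{-10} \cdot 0 = - 13 \frac{11}{-10} \cdot 0 = - 13 \cdot 11 \left(- \frac{1}{10}\right) 0 = \left(-13\right) \left(- \frac{11}{10}\right) 0 = \frac{143}{10} \cdot 0 = 0$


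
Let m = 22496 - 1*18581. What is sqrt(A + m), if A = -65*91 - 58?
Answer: 7*I*sqrt(42) ≈ 45.365*I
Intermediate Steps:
A = -5973 (A = -5915 - 58 = -5973)
m = 3915 (m = 22496 - 18581 = 3915)
sqrt(A + m) = sqrt(-5973 + 3915) = sqrt(-2058) = 7*I*sqrt(42)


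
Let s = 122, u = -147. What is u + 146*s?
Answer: 17665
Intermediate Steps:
u + 146*s = -147 + 146*122 = -147 + 17812 = 17665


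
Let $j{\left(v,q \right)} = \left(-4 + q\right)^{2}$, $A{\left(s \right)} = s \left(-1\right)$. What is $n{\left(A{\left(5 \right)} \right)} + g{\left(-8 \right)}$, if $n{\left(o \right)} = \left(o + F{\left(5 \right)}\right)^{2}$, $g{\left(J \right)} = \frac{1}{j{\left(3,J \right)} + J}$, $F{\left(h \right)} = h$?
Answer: $\frac{1}{136} \approx 0.0073529$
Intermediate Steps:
$A{\left(s \right)} = - s$
$g{\left(J \right)} = \frac{1}{J + \left(-4 + J\right)^{2}}$ ($g{\left(J \right)} = \frac{1}{\left(-4 + J\right)^{2} + J} = \frac{1}{J + \left(-4 + J\right)^{2}}$)
$n{\left(o \right)} = \left(5 + o\right)^{2}$ ($n{\left(o \right)} = \left(o + 5\right)^{2} = \left(5 + o\right)^{2}$)
$n{\left(A{\left(5 \right)} \right)} + g{\left(-8 \right)} = \left(5 - 5\right)^{2} + \frac{1}{-8 + \left(-4 - 8\right)^{2}} = \left(5 - 5\right)^{2} + \frac{1}{-8 + \left(-12\right)^{2}} = 0^{2} + \frac{1}{-8 + 144} = 0 + \frac{1}{136} = \frac{1}{136}$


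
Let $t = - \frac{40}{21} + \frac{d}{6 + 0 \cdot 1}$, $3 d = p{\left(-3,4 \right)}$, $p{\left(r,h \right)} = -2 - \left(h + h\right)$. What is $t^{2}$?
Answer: $\frac{24025}{3969} \approx 6.0532$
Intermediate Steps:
$p{\left(r,h \right)} = -2 - 2 h$
$d = - \frac{10}{3}$ ($d = \frac{-2 - 8}{3} = \frac{1}{3} \left(-10\right) = - \frac{10}{3} \approx -3.3333$)
$t = - \frac{155}{63}$ ($t = - \frac{40}{21} - \frac{10}{3 \left(6 + 0 \cdot 1\right)} = \left(-40\right) \frac{1}{21} - \frac{10}{3 \left(6 + 0\right)} = - \frac{40}{21} - \frac{10}{3 \cdot 6} = - \frac{40}{21} - \frac{5}{9} = - \frac{155}{63} \approx -2.4603$)
$t^{2} = \left(- \frac{155}{63}\right)^{2} = \frac{24025}{3969}$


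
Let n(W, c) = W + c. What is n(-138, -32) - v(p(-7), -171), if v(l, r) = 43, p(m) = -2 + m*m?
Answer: -213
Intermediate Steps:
p(m) = -2 + m²
n(-138, -32) - v(p(-7), -171) = (-138 - 32) - 1*43 = -170 - 43 = -213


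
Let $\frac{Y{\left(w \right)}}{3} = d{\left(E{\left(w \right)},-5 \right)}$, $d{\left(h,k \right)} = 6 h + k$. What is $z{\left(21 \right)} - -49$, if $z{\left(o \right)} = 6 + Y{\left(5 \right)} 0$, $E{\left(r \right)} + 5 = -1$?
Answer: $55$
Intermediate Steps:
$E{\left(r \right)} = -6$ ($E{\left(r \right)} = -5 - 1 = -6$)
$d{\left(h,k \right)} = k + 6 h$
$Y{\left(w \right)} = -123$ ($Y{\left(w \right)} = 3 \left(-5 + 6 \left(-6\right)\right) = 3 \left(-5 - 36\right) = 3 \left(-41\right) = -123$)
$z{\left(o \right)} = 6$ ($z{\left(o \right)} = 6 - 0 = 6 + 0 = 6$)
$z{\left(21 \right)} - -49 = 6 - -49 = 6 + 49 = 55$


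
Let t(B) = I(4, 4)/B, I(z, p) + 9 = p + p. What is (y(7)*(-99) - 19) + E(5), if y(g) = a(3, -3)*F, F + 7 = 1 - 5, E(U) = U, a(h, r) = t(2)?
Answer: -1117/2 ≈ -558.50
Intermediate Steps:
I(z, p) = -9 + 2*p (I(z, p) = -9 + (p + p) = -9 + 2*p)
t(B) = -1/B (t(B) = (-9 + 2*4)/B = (-9 + 8)/B = -1/B)
a(h, r) = -½ (a(h, r) = -1/2 = -1*½ = -½)
F = -11 (F = -7 + (1 - 5) = -7 - 4 = -11)
y(g) = 11/2 (y(g) = -½*(-11) = 11/2)
(y(7)*(-99) - 19) + E(5) = ((11/2)*(-99) - 19) + 5 = (-1089/2 - 19) + 5 = -1127/2 + 5 = -1117/2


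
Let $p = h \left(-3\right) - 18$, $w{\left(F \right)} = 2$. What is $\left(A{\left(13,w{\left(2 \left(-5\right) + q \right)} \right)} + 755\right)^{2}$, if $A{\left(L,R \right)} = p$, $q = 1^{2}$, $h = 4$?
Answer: $525625$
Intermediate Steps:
$q = 1$
$p = -30$ ($p = 4 \left(-3\right) - 18 = -12 - 18 = -30$)
$A{\left(L,R \right)} = -30$
$\left(A{\left(13,w{\left(2 \left(-5\right) + q \right)} \right)} + 755\right)^{2} = \left(-30 + 755\right)^{2} = 725^{2} = 525625$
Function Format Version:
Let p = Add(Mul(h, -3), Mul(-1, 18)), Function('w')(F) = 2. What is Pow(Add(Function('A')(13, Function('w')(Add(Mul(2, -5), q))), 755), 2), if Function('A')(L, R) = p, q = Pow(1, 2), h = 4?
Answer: 525625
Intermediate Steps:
q = 1
p = -30 (p = Add(Mul(4, -3), Mul(-1, 18)) = Add(-12, -18) = -30)
Function('A')(L, R) = -30
Pow(Add(Function('A')(13, Function('w')(Add(Mul(2, -5), q))), 755), 2) = Pow(Add(-30, 755), 2) = Pow(725, 2) = 525625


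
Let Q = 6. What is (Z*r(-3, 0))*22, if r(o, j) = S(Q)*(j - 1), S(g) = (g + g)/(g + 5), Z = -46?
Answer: 1104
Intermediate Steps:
S(g) = 2*g/(5 + g) (S(g) = (2*g)/(5 + g) = 2*g/(5 + g))
r(o, j) = -12/11 + 12*j/11 (r(o, j) = (2*6/(5 + 6))*(j - 1) = (2*6/11)*(-1 + j) = (2*6*(1/11))*(-1 + j) = 12*(-1 + j)/11 = -12/11 + 12*j/11)
(Z*r(-3, 0))*22 = -46*(-12/11 + (12/11)*0)*22 = -46*(-12/11 + 0)*22 = -46*(-12/11)*22 = (552/11)*22 = 1104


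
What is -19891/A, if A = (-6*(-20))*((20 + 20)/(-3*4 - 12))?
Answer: 19891/200 ≈ 99.455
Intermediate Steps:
A = -200 (A = 120*(40/(-12 - 12)) = 120*(40/(-24)) = 120*(40*(-1/24)) = 120*(-5/3) = -200)
-19891/A = -19891/(-200) = -19891*(-1/200) = 19891/200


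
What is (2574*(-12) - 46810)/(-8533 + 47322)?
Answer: -77698/38789 ≈ -2.0031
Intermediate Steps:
(2574*(-12) - 46810)/(-8533 + 47322) = (-30888 - 46810)/38789 = -77698*1/38789 = -77698/38789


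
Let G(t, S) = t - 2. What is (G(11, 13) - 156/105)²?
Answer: 69169/1225 ≈ 56.464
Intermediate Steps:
G(t, S) = -2 + t
(G(11, 13) - 156/105)² = ((-2 + 11) - 156/105)² = (9 - 156*1/105)² = (9 - 52/35)² = (263/35)² = 69169/1225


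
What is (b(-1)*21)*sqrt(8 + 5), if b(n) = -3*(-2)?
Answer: 126*sqrt(13) ≈ 454.30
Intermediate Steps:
b(n) = 6
(b(-1)*21)*sqrt(8 + 5) = (6*21)*sqrt(8 + 5) = 126*sqrt(13)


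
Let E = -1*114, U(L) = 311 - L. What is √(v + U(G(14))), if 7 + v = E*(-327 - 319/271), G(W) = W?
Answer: √2768886674/271 ≈ 194.17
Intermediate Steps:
E = -114
v = 10136807/271 (v = -7 - 114*(-327 - 319/271) = -7 - 114*(-88936/271) = -7 + 10138704/271 = 10136807/271 ≈ 37405.)
√(v + U(G(14))) = √(10136807/271 + (311 - 1*14)) = √(10136807/271 + (311 - 14)) = √(10136807/271 + 297) = √(10217294/271) = √2768886674/271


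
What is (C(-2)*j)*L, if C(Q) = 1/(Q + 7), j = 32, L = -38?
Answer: -1216/5 ≈ -243.20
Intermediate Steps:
C(Q) = 1/(7 + Q)
(C(-2)*j)*L = (32/(7 - 2))*(-38) = (32/5)*(-38) = -1216/5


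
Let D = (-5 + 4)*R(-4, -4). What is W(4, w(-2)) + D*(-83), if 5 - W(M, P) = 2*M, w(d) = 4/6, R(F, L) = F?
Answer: -335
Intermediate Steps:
w(d) = 2/3 (w(d) = 4*(1/6) = 2/3)
W(M, P) = 5 - 2*M
D = 4 (D = (-5 + 4)*(-4) = -1*(-4) = 4)
W(4, w(-2)) + D*(-83) = (5 - 2*4) + 4*(-83) = (5 - 8) - 332 = -3 - 332 = -335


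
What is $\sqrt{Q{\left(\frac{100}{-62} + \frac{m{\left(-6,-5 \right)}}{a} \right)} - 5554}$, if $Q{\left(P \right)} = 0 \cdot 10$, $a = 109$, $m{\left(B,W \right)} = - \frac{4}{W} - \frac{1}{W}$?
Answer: $i \sqrt{5554} \approx 74.525 i$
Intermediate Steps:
$m{\left(B,W \right)} = - \frac{5}{W}$
$Q{\left(P \right)} = 0$
$\sqrt{Q{\left(\frac{100}{-62} + \frac{m{\left(-6,-5 \right)}}{a} \right)} - 5554} = \sqrt{0 - 5554} = \sqrt{-5554} = i \sqrt{5554}$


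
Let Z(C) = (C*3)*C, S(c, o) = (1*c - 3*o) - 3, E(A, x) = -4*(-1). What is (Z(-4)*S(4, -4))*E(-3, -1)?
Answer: 2496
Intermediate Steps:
E(A, x) = 4
S(c, o) = -3 + c - 3*o (S(c, o) = (c - 3*o) - 3 = -3 + c - 3*o)
Z(C) = 3*C² (Z(C) = (3*C)*C = 3*C²)
(Z(-4)*S(4, -4))*E(-3, -1) = ((3*(-4)²)*(-3 + 4 - 3*(-4)))*4 = ((3*16)*(-3 + 4 + 12))*4 = (48*13)*4 = 624*4 = 2496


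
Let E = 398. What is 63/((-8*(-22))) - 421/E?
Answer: -24511/35024 ≈ -0.69983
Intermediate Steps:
63/((-8*(-22))) - 421/E = 63/((-8*(-22))) - 421/398 = 63/176 - 421*1/398 = 63*(1/176) - 421/398 = 63/176 - 421/398 = -24511/35024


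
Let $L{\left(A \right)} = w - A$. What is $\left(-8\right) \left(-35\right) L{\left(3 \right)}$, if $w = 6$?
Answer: $840$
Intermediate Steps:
$L{\left(A \right)} = 6 - A$
$\left(-8\right) \left(-35\right) L{\left(3 \right)} = \left(-8\right) \left(-35\right) \left(6 - 3\right) = 280 \left(6 - 3\right) = 280 \cdot 3 = 840$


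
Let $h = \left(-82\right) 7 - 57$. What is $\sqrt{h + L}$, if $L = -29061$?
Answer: $2 i \sqrt{7423} \approx 172.31 i$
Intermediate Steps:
$h = -631$ ($h = -574 - 57 = -631$)
$\sqrt{h + L} = \sqrt{-631 - 29061} = \sqrt{-29692} = 2 i \sqrt{7423}$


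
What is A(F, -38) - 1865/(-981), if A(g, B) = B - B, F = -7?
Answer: 1865/981 ≈ 1.9011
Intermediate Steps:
A(g, B) = 0
A(F, -38) - 1865/(-981) = 0 - 1865/(-981) = 0 - 1865*(-1/981) = 0 + 1865/981 = 1865/981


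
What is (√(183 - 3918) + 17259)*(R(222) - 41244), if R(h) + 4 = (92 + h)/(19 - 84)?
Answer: -46278869406/65 - 8044302*I*√415/65 ≈ -7.1198e+8 - 2.5212e+6*I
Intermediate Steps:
R(h) = -352/65 - h/65 (R(h) = -4 + (92 + h)/(19 - 84) = -4 + (92 + h)/(-65) = -4 + (92 + h)*(-1/65) = -4 + (-92/65 - h/65) = -352/65 - h/65)
(√(183 - 3918) + 17259)*(R(222) - 41244) = (√(183 - 3918) + 17259)*((-352/65 - 1/65*222) - 41244) = (√(-3735) + 17259)*((-352/65 - 222/65) - 41244) = (3*I*√415 + 17259)*(-574/65 - 41244) = (17259 + 3*I*√415)*(-2681434/65) = -46278869406/65 - 8044302*I*√415/65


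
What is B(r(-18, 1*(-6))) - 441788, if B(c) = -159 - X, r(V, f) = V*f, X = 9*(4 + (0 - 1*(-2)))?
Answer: -442001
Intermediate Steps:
X = 54 (X = 9*(4 + (0 + 2)) = 9*(4 + 2) = 9*6 = 54)
B(c) = -213 (B(c) = -159 - 1*54 = -159 - 54 = -213)
B(r(-18, 1*(-6))) - 441788 = -213 - 441788 = -442001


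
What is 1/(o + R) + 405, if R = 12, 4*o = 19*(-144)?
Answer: 272159/672 ≈ 405.00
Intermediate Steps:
o = -684 (o = (19*(-144))/4 = (1/4)*(-2736) = -684)
1/(o + R) + 405 = 1/(-684 + 12) + 405 = 1/(-672) + 405 = -1/672 + 405 = 272159/672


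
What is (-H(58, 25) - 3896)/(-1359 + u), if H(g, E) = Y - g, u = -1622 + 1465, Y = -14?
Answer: 956/379 ≈ 2.5224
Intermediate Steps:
u = -157
H(g, E) = -14 - g
(-H(58, 25) - 3896)/(-1359 + u) = (-(-14 - 1*58) - 3896)/(-1359 - 157) = (-(-14 - 58) - 3896)/(-1516) = (-1*(-72) - 3896)*(-1/1516) = (72 - 3896)*(-1/1516) = -3824*(-1/1516) = 956/379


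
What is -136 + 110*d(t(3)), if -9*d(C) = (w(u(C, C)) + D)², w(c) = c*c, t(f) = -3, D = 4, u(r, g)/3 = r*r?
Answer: -59103014/9 ≈ -6.5670e+6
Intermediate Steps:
u(r, g) = 3*r² (u(r, g) = 3*(r*r) = 3*r²)
w(c) = c²
d(C) = -(4 + 9*C⁴)²/9 (d(C) = -((3*C²)² + 4)²/9 = -(9*C⁴ + 4)²/9 = -(4 + 9*C⁴)²/9)
-136 + 110*d(t(3)) = -136 + 110*(-(4 + 9*(-3)⁴)²/9) = -136 + 110*(-(4 + 9*81)²/9) = -136 + 110*(-(4 + 729)²/9) = -136 + 110*(-⅑*733²) = -136 + 110*(-⅑*537289) = -136 + 110*(-537289/9) = -136 - 59101790/9 = -59103014/9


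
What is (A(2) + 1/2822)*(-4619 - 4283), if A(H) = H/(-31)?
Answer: 24983463/43741 ≈ 571.17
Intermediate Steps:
A(H) = -H/31 (A(H) = H*(-1/31) = -H/31)
(A(2) + 1/2822)*(-4619 - 4283) = (-1/31*2 + 1/2822)*(-4619 - 4283) = (-2/31 + 1/2822)*(-8902) = -5613/87482*(-8902) = 24983463/43741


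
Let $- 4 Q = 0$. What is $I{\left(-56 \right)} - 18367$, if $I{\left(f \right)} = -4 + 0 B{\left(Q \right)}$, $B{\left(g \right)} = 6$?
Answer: $-18371$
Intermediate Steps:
$Q = 0$ ($Q = \left(- \frac{1}{4}\right) 0 = 0$)
$I{\left(f \right)} = -4$ ($I{\left(f \right)} = -4 + 0 \cdot 6 = -4 + 0 = -4$)
$I{\left(-56 \right)} - 18367 = -4 - 18367 = -18371$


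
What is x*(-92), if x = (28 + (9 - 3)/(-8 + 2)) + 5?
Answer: -2944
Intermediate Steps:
x = 32 (x = (28 + 6/(-6)) + 5 = (28 + 6*(-1/6)) + 5 = (28 - 1) + 5 = 27 + 5 = 32)
x*(-92) = 32*(-92) = -2944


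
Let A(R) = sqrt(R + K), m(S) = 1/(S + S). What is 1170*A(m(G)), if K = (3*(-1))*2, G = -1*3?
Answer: 195*I*sqrt(222) ≈ 2905.4*I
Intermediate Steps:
G = -3
m(S) = 1/(2*S)
K = -6 (K = -3*2 = -6)
A(R) = sqrt(-6 + R) (A(R) = sqrt(R - 6) = sqrt(-6 + R))
1170*A(m(G)) = 1170*sqrt(-6 + (1/2)/(-3)) = 1170*sqrt(-6 + (1/2)*(-1/3)) = 1170*sqrt(-6 - 1/6) = 1170*sqrt(-37/6) = 1170*(I*sqrt(222)/6) = 195*I*sqrt(222)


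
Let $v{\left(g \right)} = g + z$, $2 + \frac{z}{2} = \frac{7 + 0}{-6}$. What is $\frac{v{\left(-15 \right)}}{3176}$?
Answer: $- \frac{8}{1191} \approx -0.006717$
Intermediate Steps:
$z = - \frac{19}{3}$ ($z = -4 + 2 \frac{7 + 0}{-6} = -4 + 2 \cdot 7 \left(- \frac{1}{6}\right) = -4 + 2 \left(- \frac{7}{6}\right) = -4 - \frac{7}{3} = - \frac{19}{3} \approx -6.3333$)
$v{\left(g \right)} = - \frac{19}{3} + g$ ($v{\left(g \right)} = g - \frac{19}{3} = - \frac{19}{3} + g$)
$\frac{v{\left(-15 \right)}}{3176} = \frac{- \frac{19}{3} - 15}{3176} = \frac{1}{3176} \left(- \frac{64}{3}\right) = - \frac{8}{1191}$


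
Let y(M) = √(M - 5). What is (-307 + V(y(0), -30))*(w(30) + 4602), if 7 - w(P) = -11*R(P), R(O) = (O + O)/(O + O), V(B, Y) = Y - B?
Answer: -1556940 - 4620*I*√5 ≈ -1.5569e+6 - 10331.0*I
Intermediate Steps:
y(M) = √(-5 + M)
R(O) = 1 (R(O) = (2*O)/((2*O)) = (2*O)*(1/(2*O)) = 1)
w(P) = 18 (w(P) = 7 - (-11) = 7 - 1*(-11) = 7 + 11 = 18)
(-307 + V(y(0), -30))*(w(30) + 4602) = (-307 + (-30 - √(-5 + 0)))*(18 + 4602) = (-307 + (-30 - √(-5)))*4620 = (-307 + (-30 - I*√5))*4620 = (-337 - I*√5)*4620 = -1556940 - 4620*I*√5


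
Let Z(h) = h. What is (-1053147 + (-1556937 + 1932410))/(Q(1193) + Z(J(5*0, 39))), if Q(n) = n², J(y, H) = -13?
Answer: -338837/711618 ≈ -0.47615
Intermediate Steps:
(-1053147 + (-1556937 + 1932410))/(Q(1193) + Z(J(5*0, 39))) = (-1053147 + (-1556937 + 1932410))/(1193² - 13) = (-1053147 + 375473)/(1423249 - 13) = -677674/1423236 = -677674*1/1423236 = -338837/711618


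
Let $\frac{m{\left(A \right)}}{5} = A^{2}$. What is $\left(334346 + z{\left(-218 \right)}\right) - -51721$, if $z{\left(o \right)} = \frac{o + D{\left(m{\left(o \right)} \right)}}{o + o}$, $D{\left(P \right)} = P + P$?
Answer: $\frac{769955}{2} \approx 3.8498 \cdot 10^{5}$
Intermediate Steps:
$m{\left(A \right)} = 5 A^{2}$
$D{\left(P \right)} = 2 P$
$z{\left(o \right)} = \frac{o + 10 o^{2}}{2 o}$ ($z{\left(o \right)} = \frac{o + 2 \cdot 5 o^{2}}{o + o} = \frac{o + 10 o^{2}}{2 o}$)
$\left(334346 + z{\left(-218 \right)}\right) - -51721 = \left(334346 + \left(\frac{1}{2} + 5 \left(-218\right)\right)\right) - -51721 = \left(334346 + \left(\frac{1}{2} - 1090\right)\right) + \left(-21176 + 72897\right) = \left(334346 - \frac{2179}{2}\right) + 51721 = \frac{666513}{2} + 51721 = \frac{769955}{2}$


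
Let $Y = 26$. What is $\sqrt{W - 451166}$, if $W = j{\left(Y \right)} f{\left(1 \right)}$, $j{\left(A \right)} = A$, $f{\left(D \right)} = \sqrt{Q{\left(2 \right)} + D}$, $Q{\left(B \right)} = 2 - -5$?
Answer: $\sqrt{-451166 + 52 \sqrt{2}} \approx 671.63 i$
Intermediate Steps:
$Q{\left(B \right)} = 7$ ($Q{\left(B \right)} = 2 + 5 = 7$)
$f{\left(D \right)} = \sqrt{7 + D}$
$W = 52 \sqrt{2}$ ($W = 26 \sqrt{7 + 1} = 26 \sqrt{8} = 26 \cdot 2 \sqrt{2} = 52 \sqrt{2} \approx 73.539$)
$\sqrt{W - 451166} = \sqrt{52 \sqrt{2} - 451166} = \sqrt{-451166 + 52 \sqrt{2}}$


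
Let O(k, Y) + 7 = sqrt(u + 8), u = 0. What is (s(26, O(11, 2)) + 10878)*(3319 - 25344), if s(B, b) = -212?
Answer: -234918650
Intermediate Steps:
O(k, Y) = -7 + 2*sqrt(2) (O(k, Y) = -7 + sqrt(0 + 8) = -7 + sqrt(8) = -7 + 2*sqrt(2))
(s(26, O(11, 2)) + 10878)*(3319 - 25344) = (-212 + 10878)*(3319 - 25344) = 10666*(-22025) = -234918650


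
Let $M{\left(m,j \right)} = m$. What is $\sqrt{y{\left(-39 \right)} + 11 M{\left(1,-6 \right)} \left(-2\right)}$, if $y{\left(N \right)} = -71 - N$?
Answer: $3 i \sqrt{6} \approx 7.3485 i$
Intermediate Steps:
$\sqrt{y{\left(-39 \right)} + 11 M{\left(1,-6 \right)} \left(-2\right)} = \sqrt{\left(-71 - -39\right) + 11 \cdot 1 \left(-2\right)} = \sqrt{\left(-71 + 39\right) + 11 \left(-2\right)} = \sqrt{-32 - 22} = \sqrt{-54} = 3 i \sqrt{6}$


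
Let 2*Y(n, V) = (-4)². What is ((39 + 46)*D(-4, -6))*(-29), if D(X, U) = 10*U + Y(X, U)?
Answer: 128180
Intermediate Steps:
Y(n, V) = 8 (Y(n, V) = (½)*(-4)² = (½)*16 = 8)
D(X, U) = 8 + 10*U (D(X, U) = 10*U + 8 = 8 + 10*U)
((39 + 46)*D(-4, -6))*(-29) = ((39 + 46)*(8 + 10*(-6)))*(-29) = (85*(8 - 60))*(-29) = (85*(-52))*(-29) = -4420*(-29) = 128180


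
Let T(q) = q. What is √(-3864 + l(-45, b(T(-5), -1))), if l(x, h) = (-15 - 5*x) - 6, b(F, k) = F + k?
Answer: 2*I*√915 ≈ 60.498*I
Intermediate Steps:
l(x, h) = -21 - 5*x
√(-3864 + l(-45, b(T(-5), -1))) = √(-3864 + (-21 - 5*(-45))) = √(-3864 + (-21 + 225)) = √(-3864 + 204) = √(-3660) = 2*I*√915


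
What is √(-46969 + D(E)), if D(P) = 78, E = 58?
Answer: I*√46891 ≈ 216.54*I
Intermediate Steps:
√(-46969 + D(E)) = √(-46969 + 78) = √(-46891) = I*√46891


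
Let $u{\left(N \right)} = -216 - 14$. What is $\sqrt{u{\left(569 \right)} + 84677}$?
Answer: $3 \sqrt{9383} \approx 290.6$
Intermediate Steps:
$u{\left(N \right)} = -230$ ($u{\left(N \right)} = -216 - 14 = -230$)
$\sqrt{u{\left(569 \right)} + 84677} = \sqrt{-230 + 84677} = \sqrt{84447} = 3 \sqrt{9383}$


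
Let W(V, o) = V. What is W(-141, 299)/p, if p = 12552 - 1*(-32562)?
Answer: -47/15038 ≈ -0.0031254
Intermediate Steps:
p = 45114 (p = 12552 + 32562 = 45114)
W(-141, 299)/p = -141/45114 = -141*1/45114 = -47/15038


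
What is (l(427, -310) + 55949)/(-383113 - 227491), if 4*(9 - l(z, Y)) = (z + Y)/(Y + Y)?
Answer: -138775957/1514297920 ≈ -0.091644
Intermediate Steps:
l(z, Y) = 9 - (Y + z)/(8*Y) (l(z, Y) = 9 - (z + Y)/(4*(Y + Y)) = 9 - (Y + z)/(4*(2*Y)) = 9 - (Y + z)*1/(2*Y)/4 = 9 - (Y + z)/(8*Y))
(l(427, -310) + 55949)/(-383113 - 227491) = ((⅛)*(-1*427 + 71*(-310))/(-310) + 55949)/(-383113 - 227491) = ((⅛)*(-1/310)*(-427 - 22010) + 55949)/(-610604) = ((⅛)*(-1/310)*(-22437) + 55949)*(-1/610604) = (22437/2480 + 55949)*(-1/610604) = (138775957/2480)*(-1/610604) = -138775957/1514297920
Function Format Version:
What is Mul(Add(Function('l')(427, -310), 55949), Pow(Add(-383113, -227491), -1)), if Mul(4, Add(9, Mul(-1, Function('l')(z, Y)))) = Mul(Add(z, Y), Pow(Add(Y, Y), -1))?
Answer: Rational(-138775957, 1514297920) ≈ -0.091644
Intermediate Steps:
Function('l')(z, Y) = Add(9, Mul(Rational(-1, 8), Pow(Y, -1), Add(Y, z))) (Function('l')(z, Y) = Add(9, Mul(Rational(-1, 4), Mul(Add(z, Y), Pow(Add(Y, Y), -1)))) = Add(9, Mul(Rational(-1, 4), Mul(Add(Y, z), Pow(Mul(2, Y), -1)))) = Add(9, Mul(Rational(-1, 4), Mul(Add(Y, z), Mul(Rational(1, 2), Pow(Y, -1))))) = Add(9, Mul(Rational(-1, 4), Mul(Rational(1, 2), Pow(Y, -1), Add(Y, z)))) = Add(9, Mul(Rational(-1, 8), Pow(Y, -1), Add(Y, z))))
Mul(Add(Function('l')(427, -310), 55949), Pow(Add(-383113, -227491), -1)) = Mul(Add(Mul(Rational(1, 8), Pow(-310, -1), Add(Mul(-1, 427), Mul(71, -310))), 55949), Pow(Add(-383113, -227491), -1)) = Mul(Add(Mul(Rational(1, 8), Rational(-1, 310), Add(-427, -22010)), 55949), Pow(-610604, -1)) = Mul(Add(Mul(Rational(1, 8), Rational(-1, 310), -22437), 55949), Rational(-1, 610604)) = Mul(Add(Rational(22437, 2480), 55949), Rational(-1, 610604)) = Mul(Rational(138775957, 2480), Rational(-1, 610604)) = Rational(-138775957, 1514297920)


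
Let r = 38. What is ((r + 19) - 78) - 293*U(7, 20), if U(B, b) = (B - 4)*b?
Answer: -17601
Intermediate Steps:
U(B, b) = b*(-4 + B) (U(B, b) = (-4 + B)*b = b*(-4 + B))
((r + 19) - 78) - 293*U(7, 20) = ((38 + 19) - 78) - 5860*(-4 + 7) = (57 - 78) - 5860*3 = -21 - 293*60 = -21 - 17580 = -17601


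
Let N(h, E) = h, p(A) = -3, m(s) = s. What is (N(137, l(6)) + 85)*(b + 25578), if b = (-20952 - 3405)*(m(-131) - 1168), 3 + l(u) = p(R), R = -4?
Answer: 7029701262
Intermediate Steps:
l(u) = -6 (l(u) = -3 - 3 = -6)
b = 31639743 (b = (-20952 - 3405)*(-131 - 1168) = -24357*(-1299) = 31639743)
(N(137, l(6)) + 85)*(b + 25578) = (137 + 85)*(31639743 + 25578) = 222*31665321 = 7029701262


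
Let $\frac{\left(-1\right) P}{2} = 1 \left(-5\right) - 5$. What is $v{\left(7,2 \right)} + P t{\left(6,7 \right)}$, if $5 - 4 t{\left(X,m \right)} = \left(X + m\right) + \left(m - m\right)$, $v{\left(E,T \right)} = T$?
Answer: $-38$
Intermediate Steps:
$t{\left(X,m \right)} = \frac{5}{4} - \frac{X}{4} - \frac{m}{4}$ ($t{\left(X,m \right)} = \frac{5}{4} - \frac{\left(X + m\right) + \left(m - m\right)}{4} = \frac{5}{4} - \frac{\left(X + m\right) + 0}{4} = \frac{5}{4} - \frac{X + m}{4} = \frac{5}{4} - \left(\frac{X}{4} + \frac{m}{4}\right) = \frac{5}{4} - \frac{X}{4} - \frac{m}{4}$)
$P = 20$ ($P = - 2 \left(1 \left(-5\right) - 5\right) = - 2 \left(-5 - 5\right) = \left(-2\right) \left(-10\right) = 20$)
$v{\left(7,2 \right)} + P t{\left(6,7 \right)} = 2 + 20 \left(\frac{5}{4} - \frac{3}{2} - \frac{7}{4}\right) = 2 + 20 \left(-2\right) = 2 - 40 = -38$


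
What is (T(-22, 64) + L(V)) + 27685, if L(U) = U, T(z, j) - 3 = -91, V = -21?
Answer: 27576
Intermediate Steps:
T(z, j) = -88 (T(z, j) = 3 - 91 = -88)
(T(-22, 64) + L(V)) + 27685 = (-88 - 21) + 27685 = -109 + 27685 = 27576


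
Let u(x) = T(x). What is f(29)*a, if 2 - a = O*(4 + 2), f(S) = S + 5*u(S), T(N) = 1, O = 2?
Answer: -340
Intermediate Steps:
u(x) = 1
f(S) = 5 + S (f(S) = S + 5*1 = S + 5 = 5 + S)
a = -10 (a = 2 - 2*(4 + 2) = 2 - 2*6 = 2 - 1*12 = 2 - 12 = -10)
f(29)*a = (5 + 29)*(-10) = 34*(-10) = -340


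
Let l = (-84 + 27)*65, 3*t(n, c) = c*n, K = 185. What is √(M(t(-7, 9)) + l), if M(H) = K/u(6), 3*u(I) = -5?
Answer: 6*I*√106 ≈ 61.774*I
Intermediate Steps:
u(I) = -5/3 (u(I) = (⅓)*(-5) = -5/3)
t(n, c) = c*n/3 (t(n, c) = (c*n)/3 = c*n/3)
l = -3705 (l = -57*65 = -3705)
M(H) = -111 (M(H) = 185/(-5/3) = 185*(-⅗) = -111)
√(M(t(-7, 9)) + l) = √(-111 - 3705) = √(-3816) = 6*I*√106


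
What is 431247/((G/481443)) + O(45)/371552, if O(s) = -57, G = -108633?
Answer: -25713980616754491/13454269472 ≈ -1.9112e+6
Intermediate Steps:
431247/((G/481443)) + O(45)/371552 = 431247/((-108633/481443)) - 57/371552 = 431247/((-108633*1/481443)) - 57*1/371552 = 431247/(-36211/160481) - 57/371552 = 431247*(-160481/36211) - 57/371552 = -69206949807/36211 - 57/371552 = -25713980616754491/13454269472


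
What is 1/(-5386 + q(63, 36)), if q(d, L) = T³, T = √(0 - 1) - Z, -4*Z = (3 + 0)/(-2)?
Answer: -1411626496/7601506756505 + 151552*I/7601506756505 ≈ -0.0001857 + 1.9937e-8*I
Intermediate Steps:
Z = 3/8 (Z = -(3 + 0)/(4*(-2)) = -3*(-1)/(4*2) = -¼*(-3/2) = 3/8 ≈ 0.37500)
T = -3/8 + I (T = √(0 - 1) - 1*3/8 = √(-1) - 3/8 = I - 3/8 = -3/8 + I ≈ -0.375 + 1.0*I)
q(d, L) = (-3/8 + I)³
1/(-5386 + q(63, 36)) = 1/(-5386 + (549/512 - 37*I/64)) = 1/(-2757083/512 - 37*I/64) = 262144*(-2757083/512 + 37*I/64)/7601506756505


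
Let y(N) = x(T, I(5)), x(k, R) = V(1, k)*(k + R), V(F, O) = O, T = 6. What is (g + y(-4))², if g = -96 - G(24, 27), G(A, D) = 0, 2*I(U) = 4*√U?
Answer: 4320 - 1440*√5 ≈ 1100.1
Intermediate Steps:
I(U) = 2*√U (I(U) = (4*√U)/2 = 2*√U)
x(k, R) = k*(R + k) (x(k, R) = k*(k + R) = k*(R + k))
y(N) = 36 + 12*√5 (y(N) = 6*(2*√5 + 6) = 6*(6 + 2*√5) = 36 + 12*√5)
g = -96 (g = -96 - 1*0 = -96 + 0 = -96)
(g + y(-4))² = (-96 + (36 + 12*√5))² = (-60 + 12*√5)²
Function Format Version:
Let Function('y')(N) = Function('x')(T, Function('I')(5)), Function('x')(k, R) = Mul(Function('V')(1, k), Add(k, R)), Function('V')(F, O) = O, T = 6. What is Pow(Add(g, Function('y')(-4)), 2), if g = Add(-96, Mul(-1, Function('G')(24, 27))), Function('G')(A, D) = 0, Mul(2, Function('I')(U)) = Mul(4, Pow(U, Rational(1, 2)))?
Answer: Add(4320, Mul(-1440, Pow(5, Rational(1, 2)))) ≈ 1100.1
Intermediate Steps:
Function('I')(U) = Mul(2, Pow(U, Rational(1, 2))) (Function('I')(U) = Mul(Rational(1, 2), Mul(4, Pow(U, Rational(1, 2)))) = Mul(2, Pow(U, Rational(1, 2))))
Function('x')(k, R) = Mul(k, Add(R, k)) (Function('x')(k, R) = Mul(k, Add(k, R)) = Mul(k, Add(R, k)))
Function('y')(N) = Add(36, Mul(12, Pow(5, Rational(1, 2)))) (Function('y')(N) = Mul(6, Add(Mul(2, Pow(5, Rational(1, 2))), 6)) = Mul(6, Add(6, Mul(2, Pow(5, Rational(1, 2))))) = Add(36, Mul(12, Pow(5, Rational(1, 2)))))
g = -96 (g = Add(-96, Mul(-1, 0)) = Add(-96, 0) = -96)
Pow(Add(g, Function('y')(-4)), 2) = Pow(Add(-96, Add(36, Mul(12, Pow(5, Rational(1, 2))))), 2) = Pow(Add(-60, Mul(12, Pow(5, Rational(1, 2)))), 2)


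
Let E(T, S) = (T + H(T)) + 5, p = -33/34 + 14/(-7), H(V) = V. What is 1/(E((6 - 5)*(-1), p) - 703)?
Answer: -1/700 ≈ -0.0014286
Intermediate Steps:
p = -101/34 (p = -33*1/34 + 14*(-⅐) = -33/34 - 2 = -101/34 ≈ -2.9706)
E(T, S) = 5 + 2*T (E(T, S) = (T + T) + 5 = 2*T + 5 = 5 + 2*T)
1/(E((6 - 5)*(-1), p) - 703) = 1/((5 + 2*((6 - 5)*(-1))) - 703) = 1/((5 + 2*(1*(-1))) - 703) = 1/((5 + 2*(-1)) - 703) = 1/((5 - 2) - 703) = 1/(3 - 703) = 1/(-700) = -1/700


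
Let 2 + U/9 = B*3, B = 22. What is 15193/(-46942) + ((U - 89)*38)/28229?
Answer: 439825455/1325125718 ≈ 0.33191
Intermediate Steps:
U = 576 (U = -18 + 9*(22*3) = -18 + 9*66 = -18 + 594 = 576)
15193/(-46942) + ((U - 89)*38)/28229 = 15193/(-46942) + ((576 - 89)*38)/28229 = 15193*(-1/46942) + (487*38)*(1/28229) = -15193/46942 + 18506*(1/28229) = -15193/46942 + 18506/28229 = 439825455/1325125718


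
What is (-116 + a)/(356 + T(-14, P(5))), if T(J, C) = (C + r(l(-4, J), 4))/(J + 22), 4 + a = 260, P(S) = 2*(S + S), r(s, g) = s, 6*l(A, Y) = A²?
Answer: 840/2153 ≈ 0.39015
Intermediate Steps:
l(A, Y) = A²/6
P(S) = 4*S (P(S) = 2*(2*S) = 4*S)
a = 256 (a = -4 + 260 = 256)
T(J, C) = (8/3 + C)/(22 + J) (T(J, C) = (C + (⅙)*(-4)²)/(J + 22) = (C + (⅙)*16)/(22 + J) = (C + 8/3)/(22 + J) = (8/3 + C)/(22 + J))
(-116 + a)/(356 + T(-14, P(5))) = (-116 + 256)/(356 + (8/3 + 4*5)/(22 - 14)) = 140/(356 + (8/3 + 20)/8) = 140/(356 + (⅛)*(68/3)) = 140/(356 + 17/6) = 140/(2153/6) = 140*(6/2153) = 840/2153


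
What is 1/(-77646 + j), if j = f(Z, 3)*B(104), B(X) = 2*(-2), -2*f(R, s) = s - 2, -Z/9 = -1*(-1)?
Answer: -1/77644 ≈ -1.2879e-5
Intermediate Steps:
Z = -9 (Z = -(-9)*(-1) = -9*1 = -9)
f(R, s) = 1 - s/2 (f(R, s) = -(s - 2)/2 = -(-2 + s)/2 = 1 - s/2)
B(X) = -4
j = 2 (j = (1 - 1/2*3)*(-4) = (1 - 3/2)*(-4) = -1/2*(-4) = 2)
1/(-77646 + j) = 1/(-77646 + 2) = 1/(-77644) = -1/77644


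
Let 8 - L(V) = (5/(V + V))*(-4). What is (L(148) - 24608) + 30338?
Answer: 424617/74 ≈ 5738.1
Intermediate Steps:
L(V) = 8 + 10/V (L(V) = 8 - 5/(V + V)*(-4) = 8 - 5/(2*V)*(-4) = 8 - (-10)/V = 8 + 10/V)
(L(148) - 24608) + 30338 = ((8 + 10/148) - 24608) + 30338 = ((8 + 10*(1/148)) - 24608) + 30338 = ((8 + 5/74) - 24608) + 30338 = (597/74 - 24608) + 30338 = -1820395/74 + 30338 = 424617/74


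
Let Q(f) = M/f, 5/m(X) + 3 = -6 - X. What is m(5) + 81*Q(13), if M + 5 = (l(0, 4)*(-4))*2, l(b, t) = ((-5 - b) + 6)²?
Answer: -1139/14 ≈ -81.357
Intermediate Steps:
m(X) = 5/(-9 - X) (m(X) = 5/(-3 + (-6 - X)) = 5/(-9 - X))
l(b, t) = (1 - b)²
M = -13 (M = -5 + ((-1 + 0)²*(-4))*2 = -5 + ((-1)²*(-4))*2 = -5 + (1*(-4))*2 = -5 - 4*2 = -5 - 8 = -13)
Q(f) = -13/f
m(5) + 81*Q(13) = -5/(9 + 5) + 81*(-13/13) = -5/14 + 81*(-13*1/13) = -5*1/14 + 81*(-1) = -5/14 - 81 = -1139/14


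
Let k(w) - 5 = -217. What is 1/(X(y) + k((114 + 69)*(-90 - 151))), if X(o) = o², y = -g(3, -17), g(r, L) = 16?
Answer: 1/44 ≈ 0.022727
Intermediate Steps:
y = -16 (y = -1*16 = -16)
k(w) = -212 (k(w) = 5 - 217 = -212)
1/(X(y) + k((114 + 69)*(-90 - 151))) = 1/((-16)² - 212) = 1/(256 - 212) = 1/44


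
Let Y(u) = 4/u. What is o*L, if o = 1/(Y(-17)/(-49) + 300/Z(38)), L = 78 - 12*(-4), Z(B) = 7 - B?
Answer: -1626849/124888 ≈ -13.026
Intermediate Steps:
L = 126 (L = 78 + 48 = 126)
o = -25823/249776 (o = 1/((4/(-17))/(-49) + 300/(7 - 1*38)) = 1/((4*(-1/17))*(-1/49) + 300/(7 - 38)) = 1/(-4/17*(-1/49) + 300/(-31)) = 1/(4/833 + 300*(-1/31)) = 1/(4/833 - 300/31) = 1/(-249776/25823) = -25823/249776 ≈ -0.10338)
o*L = -25823/249776*126 = -1626849/124888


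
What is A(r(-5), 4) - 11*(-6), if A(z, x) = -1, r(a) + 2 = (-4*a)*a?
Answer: 65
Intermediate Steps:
r(a) = -2 - 4*a² (r(a) = -2 + (-4*a)*a = -2 - 4*a²)
A(r(-5), 4) - 11*(-6) = -1 - 11*(-6) = -1 + 66 = 65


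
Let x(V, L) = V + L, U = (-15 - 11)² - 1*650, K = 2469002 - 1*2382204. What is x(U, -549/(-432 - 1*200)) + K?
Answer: 54873317/632 ≈ 86825.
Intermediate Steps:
K = 86798 (K = 2469002 - 2382204 = 86798)
U = 26 (U = (-26)² - 650 = 676 - 650 = 26)
x(V, L) = L + V
x(U, -549/(-432 - 1*200)) + K = (-549/(-432 - 1*200) + 26) + 86798 = (-549/(-432 - 200) + 26) + 86798 = (-549/(-632) + 26) + 86798 = (-549*(-1/632) + 26) + 86798 = (549/632 + 26) + 86798 = 16981/632 + 86798 = 54873317/632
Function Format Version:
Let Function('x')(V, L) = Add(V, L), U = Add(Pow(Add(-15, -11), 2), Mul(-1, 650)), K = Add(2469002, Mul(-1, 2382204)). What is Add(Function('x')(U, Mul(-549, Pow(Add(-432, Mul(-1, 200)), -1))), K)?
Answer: Rational(54873317, 632) ≈ 86825.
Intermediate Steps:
K = 86798 (K = Add(2469002, -2382204) = 86798)
U = 26 (U = Add(Pow(-26, 2), -650) = Add(676, -650) = 26)
Function('x')(V, L) = Add(L, V)
Add(Function('x')(U, Mul(-549, Pow(Add(-432, Mul(-1, 200)), -1))), K) = Add(Add(Mul(-549, Pow(Add(-432, Mul(-1, 200)), -1)), 26), 86798) = Add(Add(Mul(-549, Pow(Add(-432, -200), -1)), 26), 86798) = Add(Add(Mul(-549, Pow(-632, -1)), 26), 86798) = Add(Add(Mul(-549, Rational(-1, 632)), 26), 86798) = Add(Add(Rational(549, 632), 26), 86798) = Add(Rational(16981, 632), 86798) = Rational(54873317, 632)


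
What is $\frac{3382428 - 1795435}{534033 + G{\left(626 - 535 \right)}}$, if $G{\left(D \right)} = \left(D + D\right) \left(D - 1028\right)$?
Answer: $\frac{1586993}{363499} \approx 4.3659$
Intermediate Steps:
$G{\left(D \right)} = 2 D \left(-1028 + D\right)$
$\frac{3382428 - 1795435}{534033 + G{\left(626 - 535 \right)}} = \frac{3382428 - 1795435}{534033 + 2 \left(626 - 535\right) \left(-1028 + \left(626 - 535\right)\right)} = \frac{1586993}{534033 + 2 \cdot 91 \left(-1028 + 91\right)} = \frac{1586993}{534033 + 2 \cdot 91 \left(-937\right)} = \frac{1586993}{534033 - 170534} = \frac{1586993}{363499}$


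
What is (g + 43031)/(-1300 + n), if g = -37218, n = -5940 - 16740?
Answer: -5813/23980 ≈ -0.24241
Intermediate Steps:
n = -22680
(g + 43031)/(-1300 + n) = (-37218 + 43031)/(-1300 - 22680) = 5813/(-23980) = 5813*(-1/23980) = -5813/23980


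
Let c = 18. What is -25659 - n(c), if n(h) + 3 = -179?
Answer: -25477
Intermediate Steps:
n(h) = -182 (n(h) = -3 - 179 = -182)
-25659 - n(c) = -25659 - 1*(-182) = -25659 + 182 = -25477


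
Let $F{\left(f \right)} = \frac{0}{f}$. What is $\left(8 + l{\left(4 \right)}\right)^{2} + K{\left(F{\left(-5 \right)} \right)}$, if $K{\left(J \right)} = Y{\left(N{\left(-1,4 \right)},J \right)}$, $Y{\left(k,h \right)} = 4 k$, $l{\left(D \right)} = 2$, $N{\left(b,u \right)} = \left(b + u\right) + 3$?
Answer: $124$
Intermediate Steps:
$N{\left(b,u \right)} = 3 + b + u$
$F{\left(f \right)} = 0$
$K{\left(J \right)} = 24$ ($K{\left(J \right)} = 4 \left(3 - 1 + 4\right) = 4 \cdot 6 = 24$)
$\left(8 + l{\left(4 \right)}\right)^{2} + K{\left(F{\left(-5 \right)} \right)} = \left(8 + 2\right)^{2} + 24 = 10^{2} + 24 = 100 + 24 = 124$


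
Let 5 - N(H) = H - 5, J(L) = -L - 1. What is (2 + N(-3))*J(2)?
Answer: -45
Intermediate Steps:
J(L) = -1 - L
N(H) = 10 - H (N(H) = 5 - (H - 5) = 5 - (-5 + H) = 5 + (5 - H) = 10 - H)
(2 + N(-3))*J(2) = (2 + (10 - 1*(-3)))*(-1 - 1*2) = (2 + (10 + 3))*(-1 - 2) = (2 + 13)*(-3) = 15*(-3) = -45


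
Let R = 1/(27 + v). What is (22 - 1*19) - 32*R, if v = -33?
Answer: 25/3 ≈ 8.3333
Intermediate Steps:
R = -1/6 (R = 1/(27 - 33) = 1/(-6) = -1/6 ≈ -0.16667)
(22 - 1*19) - 32*R = (22 - 1*19) - 32*(-1/6) = (22 - 19) + 16/3 = 3 + 16/3 = 25/3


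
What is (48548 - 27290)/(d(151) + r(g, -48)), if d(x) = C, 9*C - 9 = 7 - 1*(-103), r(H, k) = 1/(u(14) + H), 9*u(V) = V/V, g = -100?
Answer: 85999239/53450 ≈ 1609.0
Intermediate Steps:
u(V) = 1/9 (u(V) = (V/V)/9 = (1/9)*1 = 1/9)
r(H, k) = 1/(1/9 + H)
C = 119/9 (C = 1 + (7 - 1*(-103))/9 = 1 + (7 + 103)/9 = 1 + (1/9)*110 = 1 + 110/9 = 119/9 ≈ 13.222)
d(x) = 119/9
(48548 - 27290)/(d(151) + r(g, -48)) = (48548 - 27290)/(119/9 + 9/(1 + 9*(-100))) = 21258/(119/9 + 9/(1 - 900)) = 21258/(119/9 + 9/(-899)) = 21258/(119/9 + 9*(-1/899)) = 21258/(119/9 - 9/899) = 21258/(106900/8091) = 21258*(8091/106900) = 85999239/53450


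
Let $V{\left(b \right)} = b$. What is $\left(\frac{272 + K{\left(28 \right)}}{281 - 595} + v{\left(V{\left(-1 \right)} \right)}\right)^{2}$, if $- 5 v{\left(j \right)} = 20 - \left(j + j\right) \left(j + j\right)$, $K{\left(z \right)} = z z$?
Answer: $\frac{26543104}{616225} \approx 43.074$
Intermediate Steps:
$K{\left(z \right)} = z^{2}$
$v{\left(j \right)} = -4 + \frac{4 j^{2}}{5}$ ($v{\left(j \right)} = - \frac{20 - \left(j + j\right) \left(j + j\right)}{5} = - \frac{20 - 2 j 2 j}{5} = - \frac{20 - 4 j^{2}}{5} = -4 + \frac{4 j^{2}}{5}$)
$\left(\frac{272 + K{\left(28 \right)}}{281 - 595} + v{\left(V{\left(-1 \right)} \right)}\right)^{2} = \left(\frac{272 + 28^{2}}{281 - 595} - \left(4 - \frac{4 \left(-1\right)^{2}}{5}\right)\right)^{2} = \left(\frac{272 + 784}{-314} + \left(-4 + \frac{4}{5} \cdot 1\right)\right)^{2} = \left(1056 \left(- \frac{1}{314}\right) + \left(-4 + \frac{4}{5}\right)\right)^{2} = \left(- \frac{528}{157} - \frac{16}{5}\right)^{2} = \left(- \frac{5152}{785}\right)^{2} = \frac{26543104}{616225}$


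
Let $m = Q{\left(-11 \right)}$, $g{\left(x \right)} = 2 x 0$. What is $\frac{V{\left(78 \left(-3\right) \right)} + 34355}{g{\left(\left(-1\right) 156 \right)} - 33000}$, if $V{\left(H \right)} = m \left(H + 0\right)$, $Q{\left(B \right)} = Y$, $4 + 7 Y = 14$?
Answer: $- \frac{47629}{46200} \approx -1.0309$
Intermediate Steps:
$Y = \frac{10}{7}$ ($Y = - \frac{4}{7} + \frac{1}{7} \cdot 14 = - \frac{4}{7} + 2 = \frac{10}{7} \approx 1.4286$)
$Q{\left(B \right)} = \frac{10}{7}$
$g{\left(x \right)} = 0$
$m = \frac{10}{7} \approx 1.4286$
$V{\left(H \right)} = \frac{10 H}{7}$ ($V{\left(H \right)} = \frac{10 \left(H + 0\right)}{7} = \frac{10 H}{7}$)
$\frac{V{\left(78 \left(-3\right) \right)} + 34355}{g{\left(\left(-1\right) 156 \right)} - 33000} = \frac{\frac{10 \cdot 78 \left(-3\right)}{7} + 34355}{0 - 33000} = \frac{\frac{10}{7} \left(-234\right) + 34355}{-33000} = \left(- \frac{2340}{7} + 34355\right) \left(- \frac{1}{33000}\right) = \frac{238145}{7} \left(- \frac{1}{33000}\right) = - \frac{47629}{46200}$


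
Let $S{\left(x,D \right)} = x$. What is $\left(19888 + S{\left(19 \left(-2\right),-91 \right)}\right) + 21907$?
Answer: $41757$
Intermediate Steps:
$\left(19888 + S{\left(19 \left(-2\right),-91 \right)}\right) + 21907 = \left(19888 + 19 \left(-2\right)\right) + 21907 = \left(19888 - 38\right) + 21907 = 19850 + 21907 = 41757$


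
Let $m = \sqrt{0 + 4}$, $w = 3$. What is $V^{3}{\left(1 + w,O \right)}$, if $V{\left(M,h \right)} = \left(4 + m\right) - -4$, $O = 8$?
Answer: $1000$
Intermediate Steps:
$m = 2$ ($m = \sqrt{4} = 2$)
$V{\left(M,h \right)} = 10$ ($V{\left(M,h \right)} = \left(4 + 2\right) - -4 = 6 + \left(-1 + 5\right) = 6 + 4 = 10$)
$V^{3}{\left(1 + w,O \right)} = 10^{3} = 1000$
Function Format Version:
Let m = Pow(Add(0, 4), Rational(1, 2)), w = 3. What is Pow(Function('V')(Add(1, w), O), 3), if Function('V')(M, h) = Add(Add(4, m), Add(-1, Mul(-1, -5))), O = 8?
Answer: 1000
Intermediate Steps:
m = 2 (m = Pow(4, Rational(1, 2)) = 2)
Function('V')(M, h) = 10 (Function('V')(M, h) = Add(Add(4, 2), Add(-1, Mul(-1, -5))) = Add(6, Add(-1, 5)) = Add(6, 4) = 10)
Pow(Function('V')(Add(1, w), O), 3) = Pow(10, 3) = 1000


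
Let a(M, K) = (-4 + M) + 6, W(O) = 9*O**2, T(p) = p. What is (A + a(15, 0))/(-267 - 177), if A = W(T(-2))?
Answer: -53/444 ≈ -0.11937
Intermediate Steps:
a(M, K) = 2 + M
A = 36 (A = 9*(-2)**2 = 9*4 = 36)
(A + a(15, 0))/(-267 - 177) = (36 + (2 + 15))/(-267 - 177) = (36 + 17)/(-444) = 53*(-1/444) = -53/444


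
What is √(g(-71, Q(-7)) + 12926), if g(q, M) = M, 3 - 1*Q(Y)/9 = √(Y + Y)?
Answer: √(12953 - 9*I*√14) ≈ 113.81 - 0.1479*I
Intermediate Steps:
Q(Y) = 27 - 9*√2*√Y (Q(Y) = 27 - 9*√(Y + Y) = 27 - 9*√2*√Y)
√(g(-71, Q(-7)) + 12926) = √((27 - 9*√2*√(-7)) + 12926) = √((27 - 9*√2*I*√7) + 12926) = √((27 - 9*I*√14) + 12926) = √(12953 - 9*I*√14)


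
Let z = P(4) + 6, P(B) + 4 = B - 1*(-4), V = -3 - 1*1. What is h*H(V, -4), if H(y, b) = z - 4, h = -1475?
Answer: -8850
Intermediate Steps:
V = -4 (V = -3 - 1 = -4)
P(B) = B (P(B) = -4 + (B - 1*(-4)) = -4 + (B + 4) = -4 + (4 + B) = B)
z = 10 (z = 4 + 6 = 10)
H(y, b) = 6 (H(y, b) = 10 - 4 = 6)
h*H(V, -4) = -1475*6 = -8850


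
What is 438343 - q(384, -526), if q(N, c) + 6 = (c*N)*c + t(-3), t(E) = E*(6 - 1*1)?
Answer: -105805220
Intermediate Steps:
t(E) = 5*E (t(E) = E*(6 - 1) = E*5 = 5*E)
q(N, c) = -21 + N*c² (q(N, c) = -6 + ((c*N)*c + 5*(-3)) = -6 + ((N*c)*c - 15) = -6 + (N*c² - 15) = -6 + (-15 + N*c²) = -21 + N*c²)
438343 - q(384, -526) = 438343 - (-21 + 384*(-526)²) = 438343 - (-21 + 384*276676) = 438343 - (-21 + 106243584) = 438343 - 1*106243563 = 438343 - 106243563 = -105805220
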